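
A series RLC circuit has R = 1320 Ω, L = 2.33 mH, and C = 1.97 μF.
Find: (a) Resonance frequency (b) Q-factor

Step 1 — Resonance condition Im(Z)=0 gives ω₀ = 1/√(LC).
Step 2 — ω₀ = 1/√(0.00233·1.97e-06) = 1.476e+04 rad/s.
Step 3 — f₀ = ω₀/(2π) = 2349 Hz.
Step 4 — Series Q: Q = ω₀L/R = 1.476e+04·0.00233/1320 = 0.02605.

(a) f₀ = 2349 Hz  (b) Q = 0.02605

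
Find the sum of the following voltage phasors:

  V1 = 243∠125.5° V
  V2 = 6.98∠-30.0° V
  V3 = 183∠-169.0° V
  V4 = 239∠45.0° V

Step 1 — Convert each phasor to rectangular form:
  V1 = 243·(cos(125.5°) + j·sin(125.5°)) = -141.1 + j197.8 V
  V2 = 6.98·(cos(-30.0°) + j·sin(-30.0°)) = 6.045 - j3.49 V
  V3 = 183·(cos(-169.0°) + j·sin(-169.0°)) = -179.6 - j34.92 V
  V4 = 239·(cos(45.0°) + j·sin(45.0°)) = 169 + j169 V
Step 2 — Sum components: V_total = -145.7 + j328.4 V.
Step 3 — Convert to polar: |V_total| = 359.3 V, ∠V_total = 113.9°.

V_total = 359.3∠113.9° V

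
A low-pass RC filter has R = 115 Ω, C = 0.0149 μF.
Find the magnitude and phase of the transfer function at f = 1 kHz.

Step 1 — Angular frequency: ω = 2π·1000 = 6283 rad/s.
Step 2 — Transfer function: H(jω) = 1/(1 + jωRC).
Step 3 — Denominator: 1 + jωRC = 1 + j·6283·115·1.49e-08 = 1 + j0.01077.
Step 4 — H = 0.9999 - j0.01076.
Step 5 — Magnitude: |H| = 0.9999 (-0.0 dB); phase: φ = -0.6°.

|H| = 0.9999 (-0.0 dB), φ = -0.6°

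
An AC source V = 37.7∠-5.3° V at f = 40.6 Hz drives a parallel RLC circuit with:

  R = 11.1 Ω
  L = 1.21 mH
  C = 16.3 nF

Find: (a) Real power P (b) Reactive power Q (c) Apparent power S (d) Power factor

Step 1 — Angular frequency: ω = 2π·f = 2π·40.6 = 255.1 rad/s.
Step 2 — Component impedances:
  R: Z = R = 11.1 Ω
  L: Z = jωL = j·255.1·0.00121 = 0 + j0.3087 Ω
  C: Z = 1/(jωC) = -j/(ω·C) = 0 - j2.405e+05 Ω
Step 3 — Parallel combination: 1/Z_total = 1/R + 1/L + 1/C; Z_total = 0.008577 + j0.3084 Ω = 0.3085∠88.4° Ω.
Step 4 — Source phasor: V = 37.7∠-5.3° V = 37.54 - j3.482 V.
Step 5 — Current: I = V / Z = -7.9 - j121.9 A = 122.2∠-93.7° A.
Step 6 — Complex power: S = V·I* = 128 + j4605 VA.
Step 7 — Real power: P = Re(S) = 128 W.
Step 8 — Reactive power: Q = Im(S) = 4605 VAR.
Step 9 — Apparent power: |S| = 4606 VA.
Step 10 — Power factor: PF = P/|S| = 0.0278 (lagging).

(a) P = 128 W  (b) Q = 4605 VAR  (c) S = 4606 VA  (d) PF = 0.0278 (lagging)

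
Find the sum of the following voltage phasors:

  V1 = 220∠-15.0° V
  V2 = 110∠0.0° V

Step 1 — Convert each phasor to rectangular form:
  V1 = 220·(cos(-15.0°) + j·sin(-15.0°)) = 212.5 - j56.94 V
  V2 = 110·(cos(0.0°) + j·sin(0.0°)) = 110 V
Step 2 — Sum components: V_total = 322.5 - j56.94 V.
Step 3 — Convert to polar: |V_total| = 327.5 V, ∠V_total = -10.0°.

V_total = 327.5∠-10.0° V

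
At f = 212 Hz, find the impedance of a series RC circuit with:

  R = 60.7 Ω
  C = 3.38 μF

Step 1 — Angular frequency: ω = 2π·f = 2π·212 = 1332 rad/s.
Step 2 — Component impedances:
  R: Z = R = 60.7 Ω
  C: Z = 1/(jωC) = -j/(ω·C) = 0 - j222.1 Ω
Step 3 — Series combination: Z_total = R + C = 60.7 - j222.1 Ω = 230.3∠-74.7° Ω.

Z = 60.7 - j222.1 Ω = 230.3∠-74.7° Ω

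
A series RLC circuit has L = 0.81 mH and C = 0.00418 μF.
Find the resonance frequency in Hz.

Step 1 — Resonance condition Im(Z)=0 gives ω₀ = 1/√(LC).
Step 2 — ω₀ = 1/√(0.00081·4.18e-09) = 5.435e+05 rad/s.
Step 3 — f₀ = ω₀/(2π) = 8.649e+04 Hz.

f₀ = 8.649e+04 Hz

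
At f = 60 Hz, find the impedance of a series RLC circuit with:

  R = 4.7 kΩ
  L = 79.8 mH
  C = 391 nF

Step 1 — Angular frequency: ω = 2π·f = 2π·60 = 377 rad/s.
Step 2 — Component impedances:
  R: Z = R = 4700 Ω
  L: Z = jωL = j·377·0.0798 = 0 + j30.08 Ω
  C: Z = 1/(jωC) = -j/(ω·C) = 0 - j6784 Ω
Step 3 — Series combination: Z_total = R + L + C = 4700 - j6754 Ω = 8228∠-55.2° Ω.

Z = 4700 - j6754 Ω = 8228∠-55.2° Ω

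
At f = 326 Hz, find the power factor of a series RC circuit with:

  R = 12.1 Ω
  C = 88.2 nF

Step 1 — Angular frequency: ω = 2π·f = 2π·326 = 2048 rad/s.
Step 2 — Component impedances:
  R: Z = R = 12.1 Ω
  C: Z = 1/(jωC) = -j/(ω·C) = 0 - j5535 Ω
Step 3 — Series combination: Z_total = R + C = 12.1 - j5535 Ω = 5535∠-89.9° Ω.
Step 4 — Power factor: PF = cos(φ) = Re(Z)/|Z| = 12.1/5535 = 0.002186.
Step 5 — Type: Im(Z) = -5535 ⇒ leading (phase φ = -89.9°).

PF = 0.002186 (leading, φ = -89.9°)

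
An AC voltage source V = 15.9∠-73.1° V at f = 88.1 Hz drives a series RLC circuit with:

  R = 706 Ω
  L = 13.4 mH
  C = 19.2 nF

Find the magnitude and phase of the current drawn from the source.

Step 1 — Angular frequency: ω = 2π·f = 2π·88.1 = 553.5 rad/s.
Step 2 — Component impedances:
  R: Z = R = 706 Ω
  L: Z = jωL = j·553.5·0.0134 = 0 + j7.418 Ω
  C: Z = 1/(jωC) = -j/(ω·C) = 0 - j9.409e+04 Ω
Step 3 — Series combination: Z_total = R + L + C = 706 - j9.408e+04 Ω = 9.409e+04∠-89.6° Ω.
Step 4 — Source phasor: V = 15.9∠-73.1° V = 4.622 - j15.21 V.
Step 5 — Ohm's law: I = V / Z_total = (4.622 - j15.21) / (706 - j9.408e+04) = 0.0001621 + j4.791e-05 A.
Step 6 — Convert to polar: |I| = 0.000169 A, ∠I = 16.5°.

I = 0.000169∠16.5° A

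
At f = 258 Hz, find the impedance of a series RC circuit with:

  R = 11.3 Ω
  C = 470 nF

Step 1 — Angular frequency: ω = 2π·f = 2π·258 = 1621 rad/s.
Step 2 — Component impedances:
  R: Z = R = 11.3 Ω
  C: Z = 1/(jωC) = -j/(ω·C) = 0 - j1313 Ω
Step 3 — Series combination: Z_total = R + C = 11.3 - j1313 Ω = 1313∠-89.5° Ω.

Z = 11.3 - j1313 Ω = 1313∠-89.5° Ω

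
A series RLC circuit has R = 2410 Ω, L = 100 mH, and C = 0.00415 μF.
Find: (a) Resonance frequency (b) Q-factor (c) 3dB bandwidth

Step 1 — Resonance: ω₀ = 1/√(LC) = 1/√(0.1·4.15e-09) = 4.909e+04 rad/s.
Step 2 — f₀ = ω₀/(2π) = 7813 Hz.
Step 3 — Series Q: Q = ω₀L/R = 4.909e+04·0.1/2410 = 2.037.
Step 4 — Bandwidth: Δω = ω₀/Q = 2.41e+04 rad/s; BW = Δω/(2π) = 3836 Hz.

(a) f₀ = 7813 Hz  (b) Q = 2.037  (c) BW = 3836 Hz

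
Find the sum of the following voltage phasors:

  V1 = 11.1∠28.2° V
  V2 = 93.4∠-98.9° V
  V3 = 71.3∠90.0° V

Step 1 — Convert each phasor to rectangular form:
  V1 = 11.1·(cos(28.2°) + j·sin(28.2°)) = 9.782 + j5.245 V
  V2 = 93.4·(cos(-98.9°) + j·sin(-98.9°)) = -14.45 - j92.28 V
  V3 = 71.3·(cos(90.0°) + j·sin(90.0°)) = 0 + j71.3 V
Step 2 — Sum components: V_total = -4.667 - j15.73 V.
Step 3 — Convert to polar: |V_total| = 16.41 V, ∠V_total = -106.5°.

V_total = 16.41∠-106.5° V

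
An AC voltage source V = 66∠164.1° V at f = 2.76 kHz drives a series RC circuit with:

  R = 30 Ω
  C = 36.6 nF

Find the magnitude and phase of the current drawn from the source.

Step 1 — Angular frequency: ω = 2π·f = 2π·2760 = 1.734e+04 rad/s.
Step 2 — Component impedances:
  R: Z = R = 30 Ω
  C: Z = 1/(jωC) = -j/(ω·C) = 0 - j1576 Ω
Step 3 — Series combination: Z_total = R + C = 30 - j1576 Ω = 1576∠-88.9° Ω.
Step 4 — Source phasor: V = 66∠164.1° V = -63.47 + j18.08 V.
Step 5 — Ohm's law: I = V / Z_total = (-63.47 + j18.08) / (30 - j1576) = -0.01224 - j0.04005 A.
Step 6 — Convert to polar: |I| = 0.04188 A, ∠I = -107.0°.

I = 0.04188∠-107.0° A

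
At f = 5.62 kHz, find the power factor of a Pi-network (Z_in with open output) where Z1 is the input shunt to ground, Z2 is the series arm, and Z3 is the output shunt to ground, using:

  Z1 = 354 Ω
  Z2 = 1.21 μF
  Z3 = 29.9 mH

Step 1 — Angular frequency: ω = 2π·f = 2π·5620 = 3.531e+04 rad/s.
Step 2 — Component impedances:
  Z1: Z = R = 354 Ω
  Z2: Z = 1/(jωC) = -j/(ω·C) = 0 - j23.4 Ω
  Z3: Z = jωL = j·3.531e+04·0.0299 = 0 + j1056 Ω
Step 3 — With open output, the series arm Z2 and the output shunt Z3 appear in series to ground: Z2 + Z3 = 0 + j1032 Ω.
Step 4 — Parallel with input shunt Z1: Z_in = Z1 || (Z2 + Z3) = 316.8 + j108.6 Ω = 334.9∠18.9° Ω.
Step 5 — Power factor: PF = cos(φ) = Re(Z)/|Z| = 316.76/334.86 = 0.9459.
Step 6 — Type: Im(Z) = 108.6 ⇒ lagging (phase φ = 18.9°).

PF = 0.9459 (lagging, φ = 18.9°)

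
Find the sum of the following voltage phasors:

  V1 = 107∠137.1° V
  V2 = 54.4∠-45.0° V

Step 1 — Convert each phasor to rectangular form:
  V1 = 107·(cos(137.1°) + j·sin(137.1°)) = -78.38 + j72.84 V
  V2 = 54.4·(cos(-45.0°) + j·sin(-45.0°)) = 38.47 - j38.47 V
Step 2 — Sum components: V_total = -39.92 + j34.37 V.
Step 3 — Convert to polar: |V_total| = 52.67 V, ∠V_total = 139.3°.

V_total = 52.67∠139.3° V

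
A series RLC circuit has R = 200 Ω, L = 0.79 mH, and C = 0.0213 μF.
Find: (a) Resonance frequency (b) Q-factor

Step 1 — Resonance condition Im(Z)=0 gives ω₀ = 1/√(LC).
Step 2 — ω₀ = 1/√(0.00079·2.13e-08) = 2.438e+05 rad/s.
Step 3 — f₀ = ω₀/(2π) = 3.88e+04 Hz.
Step 4 — Series Q: Q = ω₀L/R = 2.438e+05·0.00079/200 = 0.9629.

(a) f₀ = 3.88e+04 Hz  (b) Q = 0.9629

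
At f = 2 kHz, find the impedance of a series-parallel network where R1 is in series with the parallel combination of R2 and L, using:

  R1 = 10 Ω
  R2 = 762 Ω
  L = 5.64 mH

Step 1 — Angular frequency: ω = 2π·f = 2π·2000 = 1.257e+04 rad/s.
Step 2 — Component impedances:
  R1: Z = R = 10 Ω
  R2: Z = R = 762 Ω
  L: Z = jωL = j·1.257e+04·0.00564 = 0 + j70.87 Ω
Step 3 — Parallel branch: R2 || L = 1/(1/R2 + 1/L) = 6.536 + j70.27 Ω.
Step 4 — Series with R1: Z_total = R1 + (R2 || L) = 16.54 + j70.27 Ω = 72.19∠76.8° Ω.

Z = 16.54 + j70.27 Ω = 72.19∠76.8° Ω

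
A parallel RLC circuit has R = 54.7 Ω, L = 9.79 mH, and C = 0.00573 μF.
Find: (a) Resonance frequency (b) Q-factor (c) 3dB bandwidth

Step 1 — Resonance: ω₀ = 1/√(LC) = 1/√(0.00979·5.73e-09) = 1.335e+05 rad/s.
Step 2 — f₀ = ω₀/(2π) = 2.125e+04 Hz.
Step 3 — Parallel Q: Q = R/(ω₀L) = 54.7/(1.335e+05·0.00979) = 0.04185.
Step 4 — Bandwidth: Δω = ω₀/Q = 3.19e+06 rad/s; BW = Δω/(2π) = 5.078e+05 Hz.

(a) f₀ = 2.125e+04 Hz  (b) Q = 0.04185  (c) BW = 5.078e+05 Hz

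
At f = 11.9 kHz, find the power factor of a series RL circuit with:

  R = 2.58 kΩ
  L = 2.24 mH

Step 1 — Angular frequency: ω = 2π·f = 2π·1.19e+04 = 7.477e+04 rad/s.
Step 2 — Component impedances:
  R: Z = R = 2580 Ω
  L: Z = jωL = j·7.477e+04·0.00224 = 0 + j167.5 Ω
Step 3 — Series combination: Z_total = R + L = 2580 + j167.5 Ω = 2585∠3.7° Ω.
Step 4 — Power factor: PF = cos(φ) = Re(Z)/|Z| = 2580/2585.4 = 0.9979.
Step 5 — Type: Im(Z) = 167.5 ⇒ lagging (phase φ = 3.7°).

PF = 0.9979 (lagging, φ = 3.7°)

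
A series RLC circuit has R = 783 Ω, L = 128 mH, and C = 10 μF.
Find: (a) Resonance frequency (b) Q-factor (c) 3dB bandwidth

Step 1 — Resonance condition Im(Z)=0 gives ω₀ = 1/√(LC).
Step 2 — ω₀ = 1/√(0.128·1e-05) = 883.9 rad/s.
Step 3 — f₀ = ω₀/(2π) = 140.7 Hz.
Step 4 — Series Q: Q = ω₀L/R = 883.9·0.128/783 = 0.1445.
Step 5 — 3dB bandwidth: Δω = ω₀/Q = 6117 rad/s; BW = Δω/(2π) = 973.6 Hz.

(a) f₀ = 140.7 Hz  (b) Q = 0.1445  (c) BW = 973.6 Hz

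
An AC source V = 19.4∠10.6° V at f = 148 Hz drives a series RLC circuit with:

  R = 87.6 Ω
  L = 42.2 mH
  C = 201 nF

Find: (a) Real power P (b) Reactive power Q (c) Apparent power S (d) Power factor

Step 1 — Angular frequency: ω = 2π·f = 2π·148 = 929.9 rad/s.
Step 2 — Component impedances:
  R: Z = R = 87.6 Ω
  L: Z = jωL = j·929.9·0.0422 = 0 + j39.24 Ω
  C: Z = 1/(jωC) = -j/(ω·C) = 0 - j5350 Ω
Step 3 — Series combination: Z_total = R + L + C = 87.6 - j5311 Ω = 5312∠-89.1° Ω.
Step 4 — Source phasor: V = 19.4∠10.6° V = 19.07 + j3.569 V.
Step 5 — Current: I = V / Z = -0.0006126 + j0.003601 A = 0.003652∠99.7° A.
Step 6 — Complex power: S = V·I* = 0.001169 - j0.07085 VA.
Step 7 — Real power: P = Re(S) = 0.001169 W.
Step 8 — Reactive power: Q = Im(S) = -0.07085 VAR.
Step 9 — Apparent power: |S| = 0.07086 VA.
Step 10 — Power factor: PF = P/|S| = 0.01649 (leading).

(a) P = 0.001169 W  (b) Q = -0.07085 VAR  (c) S = 0.07086 VA  (d) PF = 0.01649 (leading)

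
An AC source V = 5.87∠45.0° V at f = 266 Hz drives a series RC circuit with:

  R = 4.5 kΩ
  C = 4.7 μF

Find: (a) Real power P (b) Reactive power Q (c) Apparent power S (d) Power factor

Step 1 — Angular frequency: ω = 2π·f = 2π·266 = 1671 rad/s.
Step 2 — Component impedances:
  R: Z = R = 4500 Ω
  C: Z = 1/(jωC) = -j/(ω·C) = 0 - j127.3 Ω
Step 3 — Series combination: Z_total = R + C = 4500 - j127.3 Ω = 4502∠-1.6° Ω.
Step 4 — Source phasor: V = 5.87∠45.0° V = 4.151 + j4.151 V.
Step 5 — Current: I = V / Z = 0.0008956 + j0.0009477 A = 0.001304∠46.6° A.
Step 6 — Complex power: S = V·I* = 0.007651 - j0.0002164 VA.
Step 7 — Real power: P = Re(S) = 0.007651 W.
Step 8 — Reactive power: Q = Im(S) = -0.0002164 VAR.
Step 9 — Apparent power: |S| = 0.007654 VA.
Step 10 — Power factor: PF = P/|S| = 0.9996 (leading).

(a) P = 0.007651 W  (b) Q = -0.0002164 VAR  (c) S = 0.007654 VA  (d) PF = 0.9996 (leading)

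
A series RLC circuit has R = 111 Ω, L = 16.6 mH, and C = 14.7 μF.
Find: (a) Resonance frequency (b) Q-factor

Step 1 — Resonance condition Im(Z)=0 gives ω₀ = 1/√(LC).
Step 2 — ω₀ = 1/√(0.0166·1.47e-05) = 2024 rad/s.
Step 3 — f₀ = ω₀/(2π) = 322.2 Hz.
Step 4 — Series Q: Q = ω₀L/R = 2024·0.0166/111 = 0.3027.

(a) f₀ = 322.2 Hz  (b) Q = 0.3027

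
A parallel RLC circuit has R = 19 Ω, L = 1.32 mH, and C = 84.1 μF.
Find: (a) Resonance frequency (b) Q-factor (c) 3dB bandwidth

Step 1 — Resonance: ω₀ = 1/√(LC) = 1/√(0.00132·8.41e-05) = 3001 rad/s.
Step 2 — f₀ = ω₀/(2π) = 477.7 Hz.
Step 3 — Parallel Q: Q = R/(ω₀L) = 19/(3001·0.00132) = 4.796.
Step 4 — Bandwidth: Δω = ω₀/Q = 625.8 rad/s; BW = Δω/(2π) = 99.6 Hz.

(a) f₀ = 477.7 Hz  (b) Q = 4.796  (c) BW = 99.6 Hz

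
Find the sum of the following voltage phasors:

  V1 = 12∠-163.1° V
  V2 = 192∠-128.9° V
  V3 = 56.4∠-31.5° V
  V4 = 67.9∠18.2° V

Step 1 — Convert each phasor to rectangular form:
  V1 = 12·(cos(-163.1°) + j·sin(-163.1°)) = -11.48 - j3.488 V
  V2 = 192·(cos(-128.9°) + j·sin(-128.9°)) = -120.6 - j149.4 V
  V3 = 56.4·(cos(-31.5°) + j·sin(-31.5°)) = 48.09 - j29.47 V
  V4 = 67.9·(cos(18.2°) + j·sin(18.2°)) = 64.5 + j21.21 V
Step 2 — Sum components: V_total = -19.46 - j161.2 V.
Step 3 — Convert to polar: |V_total| = 162.3 V, ∠V_total = -96.9°.

V_total = 162.3∠-96.9° V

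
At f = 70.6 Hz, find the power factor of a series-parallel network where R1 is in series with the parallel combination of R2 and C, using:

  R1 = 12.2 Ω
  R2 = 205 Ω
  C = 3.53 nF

Step 1 — Angular frequency: ω = 2π·f = 2π·70.6 = 443.6 rad/s.
Step 2 — Component impedances:
  R1: Z = R = 12.2 Ω
  R2: Z = R = 205 Ω
  C: Z = 1/(jωC) = -j/(ω·C) = 0 - j6.386e+05 Ω
Step 3 — Parallel branch: R2 || C = 1/(1/R2 + 1/C) = 205 - j0.06581 Ω.
Step 4 — Series with R1: Z_total = R1 + (R2 || C) = 217.2 - j0.06581 Ω = 217.2∠-0.0° Ω.
Step 5 — Power factor: PF = cos(φ) = Re(Z)/|Z| = 217.2/217.2 = 1.
Step 6 — Type: Im(Z) = -0.06581 ⇒ leading (phase φ = -0.0°).

PF = 1 (leading, φ = -0.0°)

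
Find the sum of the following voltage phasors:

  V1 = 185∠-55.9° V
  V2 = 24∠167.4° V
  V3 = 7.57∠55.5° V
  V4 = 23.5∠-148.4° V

Step 1 — Convert each phasor to rectangular form:
  V1 = 185·(cos(-55.9°) + j·sin(-55.9°)) = 103.7 - j153.2 V
  V2 = 24·(cos(167.4°) + j·sin(167.4°)) = -23.42 + j5.235 V
  V3 = 7.57·(cos(55.5°) + j·sin(55.5°)) = 4.288 + j6.239 V
  V4 = 23.5·(cos(-148.4°) + j·sin(-148.4°)) = -20.02 - j12.31 V
Step 2 — Sum components: V_total = 64.57 - j154 V.
Step 3 — Convert to polar: |V_total| = 167 V, ∠V_total = -67.3°.

V_total = 167∠-67.3° V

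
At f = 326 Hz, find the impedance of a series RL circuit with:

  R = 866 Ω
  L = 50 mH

Step 1 — Angular frequency: ω = 2π·f = 2π·326 = 2048 rad/s.
Step 2 — Component impedances:
  R: Z = R = 866 Ω
  L: Z = jωL = j·2048·0.05 = 0 + j102.4 Ω
Step 3 — Series combination: Z_total = R + L = 866 + j102.4 Ω = 872∠6.7° Ω.

Z = 866 + j102.4 Ω = 872∠6.7° Ω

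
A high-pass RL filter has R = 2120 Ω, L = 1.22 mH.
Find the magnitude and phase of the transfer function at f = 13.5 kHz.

Step 1 — Angular frequency: ω = 2π·1.35e+04 = 8.482e+04 rad/s.
Step 2 — Transfer function: H(jω) = jωL/(R + jωL).
Step 3 — Numerator jωL = j·103.5; denominator R + jωL = 2120 + j103.5.
Step 4 — H = 0.002377 + j0.0487.
Step 5 — Magnitude: |H| = 0.04876 (-26.2 dB); phase: φ = 87.2°.

|H| = 0.04876 (-26.2 dB), φ = 87.2°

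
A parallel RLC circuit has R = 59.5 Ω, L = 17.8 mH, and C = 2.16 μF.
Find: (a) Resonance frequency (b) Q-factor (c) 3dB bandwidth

Step 1 — Resonance: ω₀ = 1/√(LC) = 1/√(0.0178·2.16e-06) = 5100 rad/s.
Step 2 — f₀ = ω₀/(2π) = 811.7 Hz.
Step 3 — Parallel Q: Q = R/(ω₀L) = 59.5/(5100·0.0178) = 0.6554.
Step 4 — Bandwidth: Δω = ω₀/Q = 7781 rad/s; BW = Δω/(2π) = 1238 Hz.

(a) f₀ = 811.7 Hz  (b) Q = 0.6554  (c) BW = 1238 Hz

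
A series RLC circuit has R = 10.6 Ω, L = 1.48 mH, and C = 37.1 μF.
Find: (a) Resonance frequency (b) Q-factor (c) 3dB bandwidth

Step 1 — Resonance condition Im(Z)=0 gives ω₀ = 1/√(LC).
Step 2 — ω₀ = 1/√(0.00148·3.71e-05) = 4268 rad/s.
Step 3 — f₀ = ω₀/(2π) = 679.2 Hz.
Step 4 — Series Q: Q = ω₀L/R = 4268·0.00148/10.6 = 0.5959.
Step 5 — 3dB bandwidth: Δω = ω₀/Q = 7162 rad/s; BW = Δω/(2π) = 1140 Hz.

(a) f₀ = 679.2 Hz  (b) Q = 0.5959  (c) BW = 1140 Hz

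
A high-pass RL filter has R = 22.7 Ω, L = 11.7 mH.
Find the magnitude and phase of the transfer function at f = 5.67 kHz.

Step 1 — Angular frequency: ω = 2π·5670 = 3.563e+04 rad/s.
Step 2 — Transfer function: H(jω) = jωL/(R + jωL).
Step 3 — Numerator jωL = j·416.8; denominator R + jωL = 22.7 + j416.8.
Step 4 — H = 0.997 + j0.0543.
Step 5 — Magnitude: |H| = 0.9985 (-0.0 dB); phase: φ = 3.1°.

|H| = 0.9985 (-0.0 dB), φ = 3.1°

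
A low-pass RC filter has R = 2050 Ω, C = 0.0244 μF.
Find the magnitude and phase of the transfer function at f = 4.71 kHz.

Step 1 — Angular frequency: ω = 2π·4710 = 2.959e+04 rad/s.
Step 2 — Transfer function: H(jω) = 1/(1 + jωRC).
Step 3 — Denominator: 1 + jωRC = 1 + j·2.959e+04·2050·2.44e-08 = 1 + j1.48.
Step 4 — H = 0.3134 - j0.4639.
Step 5 — Magnitude: |H| = 0.5598 (-5.0 dB); phase: φ = -56.0°.

|H| = 0.5598 (-5.0 dB), φ = -56.0°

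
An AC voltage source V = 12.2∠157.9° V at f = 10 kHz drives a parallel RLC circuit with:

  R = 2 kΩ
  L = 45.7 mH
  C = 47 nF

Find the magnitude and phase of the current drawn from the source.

Step 1 — Angular frequency: ω = 2π·f = 2π·1e+04 = 6.283e+04 rad/s.
Step 2 — Component impedances:
  R: Z = R = 2000 Ω
  L: Z = jωL = j·6.283e+04·0.0457 = 0 + j2871 Ω
  C: Z = 1/(jωC) = -j/(ω·C) = 0 - j338.6 Ω
Step 3 — Parallel combination: 1/Z_total = 1/R + 1/L + 1/C; Z_total = 71.07 - j370.3 Ω = 377∠-79.1° Ω.
Step 4 — Source phasor: V = 12.2∠157.9° V = -11.3 + j4.59 V.
Step 5 — Ohm's law: I = V / Z_total = (-11.3 + j4.59) / (71.07 - j370.3) = -0.01761 - j0.02715 A.
Step 6 — Convert to polar: |I| = 0.03236 A, ∠I = -123.0°.

I = 0.03236∠-123.0° A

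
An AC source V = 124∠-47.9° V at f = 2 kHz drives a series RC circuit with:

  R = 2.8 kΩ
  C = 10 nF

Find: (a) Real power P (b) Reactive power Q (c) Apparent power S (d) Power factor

Step 1 — Angular frequency: ω = 2π·f = 2π·2000 = 1.257e+04 rad/s.
Step 2 — Component impedances:
  R: Z = R = 2800 Ω
  C: Z = 1/(jωC) = -j/(ω·C) = 0 - j7958 Ω
Step 3 — Series combination: Z_total = R + C = 2800 - j7958 Ω = 8436∠-70.6° Ω.
Step 4 — Source phasor: V = 124∠-47.9° V = 83.13 - j92.01 V.
Step 5 — Current: I = V / Z = 0.01356 + j0.005676 A = 0.0147∠22.7° A.
Step 6 — Complex power: S = V·I* = 0.605 - j1.719 VA.
Step 7 — Real power: P = Re(S) = 0.605 W.
Step 8 — Reactive power: Q = Im(S) = -1.719 VAR.
Step 9 — Apparent power: |S| = 1.823 VA.
Step 10 — Power factor: PF = P/|S| = 0.3319 (leading).

(a) P = 0.605 W  (b) Q = -1.719 VAR  (c) S = 1.823 VA  (d) PF = 0.3319 (leading)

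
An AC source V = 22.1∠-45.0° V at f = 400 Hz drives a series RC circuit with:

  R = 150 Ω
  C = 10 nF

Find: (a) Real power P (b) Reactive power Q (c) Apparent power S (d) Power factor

Step 1 — Angular frequency: ω = 2π·f = 2π·400 = 2513 rad/s.
Step 2 — Component impedances:
  R: Z = R = 150 Ω
  C: Z = 1/(jωC) = -j/(ω·C) = 0 - j3.979e+04 Ω
Step 3 — Series combination: Z_total = R + C = 150 - j3.979e+04 Ω = 3.979e+04∠-89.8° Ω.
Step 4 — Source phasor: V = 22.1∠-45.0° V = 15.63 - j15.63 V.
Step 5 — Current: I = V / Z = 0.0003942 + j0.0003913 A = 0.0005554∠44.8° A.
Step 6 — Complex power: S = V·I* = 4.628e-05 - j0.01227 VA.
Step 7 — Real power: P = Re(S) = 4.628e-05 W.
Step 8 — Reactive power: Q = Im(S) = -0.01227 VAR.
Step 9 — Apparent power: |S| = 0.01227 VA.
Step 10 — Power factor: PF = P/|S| = 0.00377 (leading).

(a) P = 4.628e-05 W  (b) Q = -0.01227 VAR  (c) S = 0.01227 VA  (d) PF = 0.00377 (leading)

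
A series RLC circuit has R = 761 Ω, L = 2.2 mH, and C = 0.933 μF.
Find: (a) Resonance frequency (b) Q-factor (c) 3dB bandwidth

Step 1 — Resonance: ω₀ = 1/√(LC) = 1/√(0.0022·9.33e-07) = 2.207e+04 rad/s.
Step 2 — f₀ = ω₀/(2π) = 3513 Hz.
Step 3 — Series Q: Q = ω₀L/R = 2.207e+04·0.0022/761 = 0.06381.
Step 4 — Bandwidth: Δω = ω₀/Q = 3.459e+05 rad/s; BW = Δω/(2π) = 5.505e+04 Hz.

(a) f₀ = 3513 Hz  (b) Q = 0.06381  (c) BW = 5.505e+04 Hz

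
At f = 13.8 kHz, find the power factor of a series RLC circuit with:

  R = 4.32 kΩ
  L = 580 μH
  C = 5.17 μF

Step 1 — Angular frequency: ω = 2π·f = 2π·1.38e+04 = 8.671e+04 rad/s.
Step 2 — Component impedances:
  R: Z = R = 4320 Ω
  L: Z = jωL = j·8.671e+04·0.00058 = 0 + j50.29 Ω
  C: Z = 1/(jωC) = -j/(ω·C) = 0 - j2.231 Ω
Step 3 — Series combination: Z_total = R + L + C = 4320 + j48.06 Ω = 4320∠0.6° Ω.
Step 4 — Power factor: PF = cos(φ) = Re(Z)/|Z| = 4320/4320.3 = 0.9999.
Step 5 — Type: Im(Z) = 48.06 ⇒ lagging (phase φ = 0.6°).

PF = 0.9999 (lagging, φ = 0.6°)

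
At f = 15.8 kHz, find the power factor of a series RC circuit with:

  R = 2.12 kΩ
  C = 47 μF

Step 1 — Angular frequency: ω = 2π·f = 2π·1.58e+04 = 9.927e+04 rad/s.
Step 2 — Component impedances:
  R: Z = R = 2120 Ω
  C: Z = 1/(jωC) = -j/(ω·C) = 0 - j0.2143 Ω
Step 3 — Series combination: Z_total = R + C = 2120 - j0.2143 Ω = 2120∠-0.0° Ω.
Step 4 — Power factor: PF = cos(φ) = Re(Z)/|Z| = 2120/2120 = 1.
Step 5 — Type: Im(Z) = -0.2143 ⇒ leading (phase φ = -0.0°).

PF = 1 (leading, φ = -0.0°)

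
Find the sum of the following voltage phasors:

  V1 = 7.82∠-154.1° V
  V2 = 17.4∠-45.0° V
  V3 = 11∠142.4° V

Step 1 — Convert each phasor to rectangular form:
  V1 = 7.82·(cos(-154.1°) + j·sin(-154.1°)) = -7.035 - j3.416 V
  V2 = 17.4·(cos(-45.0°) + j·sin(-45.0°)) = 12.3 - j12.3 V
  V3 = 11·(cos(142.4°) + j·sin(142.4°)) = -8.715 + j6.712 V
Step 2 — Sum components: V_total = -3.446 - j9.008 V.
Step 3 — Convert to polar: |V_total| = 9.645 V, ∠V_total = -110.9°.

V_total = 9.645∠-110.9° V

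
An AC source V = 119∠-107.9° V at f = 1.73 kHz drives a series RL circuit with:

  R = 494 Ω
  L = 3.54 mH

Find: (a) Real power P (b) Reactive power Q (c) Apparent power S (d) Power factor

Step 1 — Angular frequency: ω = 2π·f = 2π·1730 = 1.087e+04 rad/s.
Step 2 — Component impedances:
  R: Z = R = 494 Ω
  L: Z = jωL = j·1.087e+04·0.00354 = 0 + j38.48 Ω
Step 3 — Series combination: Z_total = R + L = 494 + j38.48 Ω = 495.5∠4.5° Ω.
Step 4 — Source phasor: V = 119∠-107.9° V = -36.58 - j113.2 V.
Step 5 — Current: I = V / Z = -0.09134 - j0.2221 A = 0.2402∠-112.4° A.
Step 6 — Complex power: S = V·I* = 28.49 + j2.219 VA.
Step 7 — Real power: P = Re(S) = 28.49 W.
Step 8 — Reactive power: Q = Im(S) = 2.219 VAR.
Step 9 — Apparent power: |S| = 28.58 VA.
Step 10 — Power factor: PF = P/|S| = 0.997 (lagging).

(a) P = 28.49 W  (b) Q = 2.219 VAR  (c) S = 28.58 VA  (d) PF = 0.997 (lagging)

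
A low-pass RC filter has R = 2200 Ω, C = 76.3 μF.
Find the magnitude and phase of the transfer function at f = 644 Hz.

Step 1 — Angular frequency: ω = 2π·644 = 4046 rad/s.
Step 2 — Transfer function: H(jω) = 1/(1 + jωRC).
Step 3 — Denominator: 1 + jωRC = 1 + j·4046·2200·7.63e-05 = 1 + j679.2.
Step 4 — H = 2.168e-06 - j0.001472.
Step 5 — Magnitude: |H| = 0.001472 (-56.6 dB); phase: φ = -89.9°.

|H| = 0.001472 (-56.6 dB), φ = -89.9°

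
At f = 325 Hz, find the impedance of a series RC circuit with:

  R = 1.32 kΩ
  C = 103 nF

Step 1 — Angular frequency: ω = 2π·f = 2π·325 = 2042 rad/s.
Step 2 — Component impedances:
  R: Z = R = 1320 Ω
  C: Z = 1/(jωC) = -j/(ω·C) = 0 - j4754 Ω
Step 3 — Series combination: Z_total = R + C = 1320 - j4754 Ω = 4934∠-74.5° Ω.

Z = 1320 - j4754 Ω = 4934∠-74.5° Ω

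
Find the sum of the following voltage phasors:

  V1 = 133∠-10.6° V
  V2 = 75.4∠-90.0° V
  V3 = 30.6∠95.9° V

Step 1 — Convert each phasor to rectangular form:
  V1 = 133·(cos(-10.6°) + j·sin(-10.6°)) = 130.7 - j24.47 V
  V2 = 75.4·(cos(-90.0°) + j·sin(-90.0°)) = 0 - j75.4 V
  V3 = 30.6·(cos(95.9°) + j·sin(95.9°)) = -3.145 + j30.44 V
Step 2 — Sum components: V_total = 127.6 - j69.43 V.
Step 3 — Convert to polar: |V_total| = 145.3 V, ∠V_total = -28.6°.

V_total = 145.3∠-28.6° V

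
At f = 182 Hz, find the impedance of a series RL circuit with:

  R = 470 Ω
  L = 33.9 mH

Step 1 — Angular frequency: ω = 2π·f = 2π·182 = 1144 rad/s.
Step 2 — Component impedances:
  R: Z = R = 470 Ω
  L: Z = jωL = j·1144·0.0339 = 0 + j38.77 Ω
Step 3 — Series combination: Z_total = R + L = 470 + j38.77 Ω = 471.6∠4.7° Ω.

Z = 470 + j38.77 Ω = 471.6∠4.7° Ω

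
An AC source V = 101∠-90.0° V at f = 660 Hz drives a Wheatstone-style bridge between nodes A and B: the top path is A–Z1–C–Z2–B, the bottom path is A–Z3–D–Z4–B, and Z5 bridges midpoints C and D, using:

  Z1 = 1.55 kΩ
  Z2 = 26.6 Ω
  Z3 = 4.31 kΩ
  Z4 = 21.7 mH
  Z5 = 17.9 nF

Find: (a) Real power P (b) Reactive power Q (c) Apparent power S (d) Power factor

Step 1 — Angular frequency: ω = 2π·f = 2π·660 = 4147 rad/s.
Step 2 — Component impedances:
  Z1: Z = R = 1550 Ω
  Z2: Z = R = 26.6 Ω
  Z3: Z = R = 4310 Ω
  Z4: Z = jωL = j·4147·0.0217 = 0 + j89.99 Ω
  Z5: Z = 1/(jωC) = -j/(ω·C) = 0 - j1.347e+04 Ω
Step 3 — Bridge requires nodal analysis (the Z5 bridge couples midpoints C and D, so the two paths cannot be reduced to a simple series/parallel combination). Setting node B to ground and injecting 1 A at node A, the 3-node admittance system at A, C, D solves to V_A = Z_AB = 1154 + j6.469 Ω = 1154∠0.3° Ω.
Step 4 — Source phasor: V = 101∠-90.0° V = 0 - j101 V.
Step 5 — Current: I = V / Z = -0.0004903 - j0.08749 A = 0.08749∠-90.3° A.
Step 6 — Complex power: S = V·I* = 8.837 + j0.04952 VA.
Step 7 — Real power: P = Re(S) = 8.837 W.
Step 8 — Reactive power: Q = Im(S) = 0.04952 VAR.
Step 9 — Apparent power: |S| = 8.837 VA.
Step 10 — Power factor: PF = P/|S| = 1 (lagging).

(a) P = 8.837 W  (b) Q = 0.04952 VAR  (c) S = 8.837 VA  (d) PF = 1 (lagging)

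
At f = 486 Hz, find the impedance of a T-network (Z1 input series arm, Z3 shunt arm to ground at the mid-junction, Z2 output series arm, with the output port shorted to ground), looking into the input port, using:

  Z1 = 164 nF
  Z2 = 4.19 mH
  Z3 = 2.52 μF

Step 1 — Angular frequency: ω = 2π·f = 2π·486 = 3054 rad/s.
Step 2 — Component impedances:
  Z1: Z = 1/(jωC) = -j/(ω·C) = 0 - j1997 Ω
  Z2: Z = jωL = j·3054·0.00419 = 0 + j12.79 Ω
  Z3: Z = 1/(jωC) = -j/(ω·C) = 0 - j130 Ω
Step 3 — With the output port shorted to ground, the output series arm Z2 runs from the junction to ground; the shunt arm Z3 also runs from the junction to ground. They appear in parallel: Z3 || Z2 = 0 + j14.19 Ω.
Step 4 — Series with input arm Z1: Z_in = Z1 + (Z3 || Z2) = 0 - j1983 Ω = 1983∠-90.0° Ω.

Z = 0 - j1983 Ω = 1983∠-90.0° Ω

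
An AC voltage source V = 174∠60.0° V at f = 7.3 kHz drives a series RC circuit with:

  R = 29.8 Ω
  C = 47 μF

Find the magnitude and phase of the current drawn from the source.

Step 1 — Angular frequency: ω = 2π·f = 2π·7300 = 4.587e+04 rad/s.
Step 2 — Component impedances:
  R: Z = R = 29.8 Ω
  C: Z = 1/(jωC) = -j/(ω·C) = 0 - j0.4639 Ω
Step 3 — Series combination: Z_total = R + C = 29.8 - j0.4639 Ω = 29.8∠-0.9° Ω.
Step 4 — Source phasor: V = 174∠60.0° V = 87 + j150.7 V.
Step 5 — Ohm's law: I = V / Z_total = (87 + j150.7) / (29.8 - j0.4639) = 2.84 + j5.101 A.
Step 6 — Convert to polar: |I| = 5.838 A, ∠I = 60.9°.

I = 5.838∠60.9° A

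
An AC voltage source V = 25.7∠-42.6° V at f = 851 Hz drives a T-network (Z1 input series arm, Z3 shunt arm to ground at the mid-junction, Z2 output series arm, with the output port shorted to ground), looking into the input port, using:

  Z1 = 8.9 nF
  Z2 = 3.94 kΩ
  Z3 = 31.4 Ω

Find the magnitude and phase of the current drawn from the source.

Step 1 — Angular frequency: ω = 2π·f = 2π·851 = 5347 rad/s.
Step 2 — Component impedances:
  Z1: Z = 1/(jωC) = -j/(ω·C) = 0 - j2.101e+04 Ω
  Z2: Z = R = 3940 Ω
  Z3: Z = R = 31.4 Ω
Step 3 — With the output port shorted to ground, the output series arm Z2 runs from the junction to ground; the shunt arm Z3 also runs from the junction to ground. They appear in parallel: Z3 || Z2 = 31.15 Ω.
Step 4 — Series with input arm Z1: Z_in = Z1 + (Z3 || Z2) = 31.15 - j2.101e+04 Ω = 2.101e+04∠-89.9° Ω.
Step 5 — Source phasor: V = 25.7∠-42.6° V = 18.92 - j17.4 V.
Step 6 — Ohm's law: I = V / Z_total = (18.92 - j17.4) / (31.15 - j2.101e+04) = 0.0008292 + j0.000899 A.
Step 7 — Convert to polar: |I| = 0.001223 A, ∠I = 47.3°.

I = 0.001223∠47.3° A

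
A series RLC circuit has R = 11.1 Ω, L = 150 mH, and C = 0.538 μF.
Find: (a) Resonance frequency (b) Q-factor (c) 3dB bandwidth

Step 1 — Resonance: ω₀ = 1/√(LC) = 1/√(0.15·5.38e-07) = 3520 rad/s.
Step 2 — f₀ = ω₀/(2π) = 560.3 Hz.
Step 3 — Series Q: Q = ω₀L/R = 3520·0.15/11.1 = 47.57.
Step 4 — Bandwidth: Δω = ω₀/Q = 74 rad/s; BW = Δω/(2π) = 11.78 Hz.

(a) f₀ = 560.3 Hz  (b) Q = 47.57  (c) BW = 11.78 Hz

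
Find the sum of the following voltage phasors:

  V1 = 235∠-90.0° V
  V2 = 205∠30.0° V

Step 1 — Convert each phasor to rectangular form:
  V1 = 235·(cos(-90.0°) + j·sin(-90.0°)) = 0 - j235 V
  V2 = 205·(cos(30.0°) + j·sin(30.0°)) = 177.5 + j102.5 V
Step 2 — Sum components: V_total = 177.5 - j132.5 V.
Step 3 — Convert to polar: |V_total| = 221.5 V, ∠V_total = -36.7°.

V_total = 221.5∠-36.7° V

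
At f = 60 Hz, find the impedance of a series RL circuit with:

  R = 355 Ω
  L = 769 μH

Step 1 — Angular frequency: ω = 2π·f = 2π·60 = 377 rad/s.
Step 2 — Component impedances:
  R: Z = R = 355 Ω
  L: Z = jωL = j·377·0.000769 = 0 + j0.2899 Ω
Step 3 — Series combination: Z_total = R + L = 355 + j0.2899 Ω = 355∠0.0° Ω.

Z = 355 + j0.2899 Ω = 355∠0.0° Ω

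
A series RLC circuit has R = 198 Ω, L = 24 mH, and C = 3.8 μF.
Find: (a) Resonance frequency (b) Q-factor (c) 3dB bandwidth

Step 1 — Resonance: ω₀ = 1/√(LC) = 1/√(0.024·3.8e-06) = 3311 rad/s.
Step 2 — f₀ = ω₀/(2π) = 527 Hz.
Step 3 — Series Q: Q = ω₀L/R = 3311·0.024/198 = 0.4014.
Step 4 — Bandwidth: Δω = ω₀/Q = 8250 rad/s; BW = Δω/(2π) = 1313 Hz.

(a) f₀ = 527 Hz  (b) Q = 0.4014  (c) BW = 1313 Hz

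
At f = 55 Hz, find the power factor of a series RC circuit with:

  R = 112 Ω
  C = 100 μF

Step 1 — Angular frequency: ω = 2π·f = 2π·55 = 345.6 rad/s.
Step 2 — Component impedances:
  R: Z = R = 112 Ω
  C: Z = 1/(jωC) = -j/(ω·C) = 0 - j28.94 Ω
Step 3 — Series combination: Z_total = R + C = 112 - j28.94 Ω = 115.7∠-14.5° Ω.
Step 4 — Power factor: PF = cos(φ) = Re(Z)/|Z| = 112/115.68 = 0.9682.
Step 5 — Type: Im(Z) = -28.94 ⇒ leading (phase φ = -14.5°).

PF = 0.9682 (leading, φ = -14.5°)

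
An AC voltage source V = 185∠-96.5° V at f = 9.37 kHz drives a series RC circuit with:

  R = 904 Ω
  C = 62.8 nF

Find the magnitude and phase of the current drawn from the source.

Step 1 — Angular frequency: ω = 2π·f = 2π·9370 = 5.887e+04 rad/s.
Step 2 — Component impedances:
  R: Z = R = 904 Ω
  C: Z = 1/(jωC) = -j/(ω·C) = 0 - j270.5 Ω
Step 3 — Series combination: Z_total = R + C = 904 - j270.5 Ω = 943.6∠-16.7° Ω.
Step 4 — Source phasor: V = 185∠-96.5° V = -20.94 - j183.8 V.
Step 5 — Ohm's law: I = V / Z_total = (-20.94 - j183.8) / (904 - j270.5) = 0.03457 - j0.193 A.
Step 6 — Convert to polar: |I| = 0.1961 A, ∠I = -79.8°.

I = 0.1961∠-79.8° A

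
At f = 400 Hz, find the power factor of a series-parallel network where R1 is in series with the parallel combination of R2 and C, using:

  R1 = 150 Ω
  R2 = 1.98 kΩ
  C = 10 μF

Step 1 — Angular frequency: ω = 2π·f = 2π·400 = 2513 rad/s.
Step 2 — Component impedances:
  R1: Z = R = 150 Ω
  R2: Z = R = 1980 Ω
  C: Z = 1/(jωC) = -j/(ω·C) = 0 - j39.79 Ω
Step 3 — Parallel branch: R2 || C = 1/(1/R2 + 1/C) = 0.7992 - j39.77 Ω.
Step 4 — Series with R1: Z_total = R1 + (R2 || C) = 150.8 - j39.77 Ω = 156∠-14.8° Ω.
Step 5 — Power factor: PF = cos(φ) = Re(Z)/|Z| = 150.8/155.96 = 0.9669.
Step 6 — Type: Im(Z) = -39.77 ⇒ leading (phase φ = -14.8°).

PF = 0.9669 (leading, φ = -14.8°)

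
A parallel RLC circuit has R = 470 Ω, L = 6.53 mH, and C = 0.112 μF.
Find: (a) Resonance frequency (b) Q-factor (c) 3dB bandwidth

Step 1 — Resonance: ω₀ = 1/√(LC) = 1/√(0.00653·1.12e-07) = 3.698e+04 rad/s.
Step 2 — f₀ = ω₀/(2π) = 5885 Hz.
Step 3 — Parallel Q: Q = R/(ω₀L) = 470/(3.698e+04·0.00653) = 1.946.
Step 4 — Bandwidth: Δω = ω₀/Q = 1.9e+04 rad/s; BW = Δω/(2π) = 3023 Hz.

(a) f₀ = 5885 Hz  (b) Q = 1.946  (c) BW = 3023 Hz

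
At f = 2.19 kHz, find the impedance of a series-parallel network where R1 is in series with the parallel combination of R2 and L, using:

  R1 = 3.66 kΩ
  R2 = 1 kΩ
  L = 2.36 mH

Step 1 — Angular frequency: ω = 2π·f = 2π·2190 = 1.376e+04 rad/s.
Step 2 — Component impedances:
  R1: Z = R = 3660 Ω
  R2: Z = R = 1000 Ω
  L: Z = jωL = j·1.376e+04·0.00236 = 0 + j32.47 Ω
Step 3 — Parallel branch: R2 || L = 1/(1/R2 + 1/L) = 1.053 + j32.44 Ω.
Step 4 — Series with R1: Z_total = R1 + (R2 || L) = 3661 + j32.44 Ω = 3661∠0.5° Ω.

Z = 3661 + j32.44 Ω = 3661∠0.5° Ω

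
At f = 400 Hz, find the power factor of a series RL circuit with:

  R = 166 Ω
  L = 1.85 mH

Step 1 — Angular frequency: ω = 2π·f = 2π·400 = 2513 rad/s.
Step 2 — Component impedances:
  R: Z = R = 166 Ω
  L: Z = jωL = j·2513·0.00185 = 0 + j4.65 Ω
Step 3 — Series combination: Z_total = R + L = 166 + j4.65 Ω = 166.1∠1.6° Ω.
Step 4 — Power factor: PF = cos(φ) = Re(Z)/|Z| = 166/166.07 = 0.9996.
Step 5 — Type: Im(Z) = 4.65 ⇒ lagging (phase φ = 1.6°).

PF = 0.9996 (lagging, φ = 1.6°)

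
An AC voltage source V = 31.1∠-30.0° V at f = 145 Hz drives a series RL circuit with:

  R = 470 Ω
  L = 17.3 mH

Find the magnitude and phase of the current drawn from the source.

Step 1 — Angular frequency: ω = 2π·f = 2π·145 = 911.1 rad/s.
Step 2 — Component impedances:
  R: Z = R = 470 Ω
  L: Z = jωL = j·911.1·0.0173 = 0 + j15.76 Ω
Step 3 — Series combination: Z_total = R + L = 470 + j15.76 Ω = 470.3∠1.9° Ω.
Step 4 — Source phasor: V = 31.1∠-30.0° V = 26.93 - j15.55 V.
Step 5 — Ohm's law: I = V / Z_total = (26.93 - j15.55) / (470 + j15.76) = 0.05613 - j0.03497 A.
Step 6 — Convert to polar: |I| = 0.06613 A, ∠I = -31.9°.

I = 0.06613∠-31.9° A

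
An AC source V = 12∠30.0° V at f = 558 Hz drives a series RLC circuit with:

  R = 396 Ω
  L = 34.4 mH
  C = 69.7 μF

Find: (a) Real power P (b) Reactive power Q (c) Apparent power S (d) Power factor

Step 1 — Angular frequency: ω = 2π·f = 2π·558 = 3506 rad/s.
Step 2 — Component impedances:
  R: Z = R = 396 Ω
  L: Z = jωL = j·3506·0.0344 = 0 + j120.6 Ω
  C: Z = 1/(jωC) = -j/(ω·C) = 0 - j4.092 Ω
Step 3 — Series combination: Z_total = R + L + C = 396 + j116.5 Ω = 412.8∠16.4° Ω.
Step 4 — Source phasor: V = 12∠30.0° V = 10.39 + j6 V.
Step 5 — Current: I = V / Z = 0.02826 + j0.006838 A = 0.02907∠13.6° A.
Step 6 — Complex power: S = V·I* = 0.3347 + j0.09847 VA.
Step 7 — Real power: P = Re(S) = 0.3347 W.
Step 8 — Reactive power: Q = Im(S) = 0.09847 VAR.
Step 9 — Apparent power: |S| = 0.3488 VA.
Step 10 — Power factor: PF = P/|S| = 0.9593 (lagging).

(a) P = 0.3347 W  (b) Q = 0.09847 VAR  (c) S = 0.3488 VA  (d) PF = 0.9593 (lagging)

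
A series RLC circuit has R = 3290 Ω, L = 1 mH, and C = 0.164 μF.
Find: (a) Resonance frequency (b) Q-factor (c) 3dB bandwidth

Step 1 — Resonance: ω₀ = 1/√(LC) = 1/√(0.001·1.64e-07) = 7.809e+04 rad/s.
Step 2 — f₀ = ω₀/(2π) = 1.243e+04 Hz.
Step 3 — Series Q: Q = ω₀L/R = 7.809e+04·0.001/3290 = 0.02373.
Step 4 — Bandwidth: Δω = ω₀/Q = 3.29e+06 rad/s; BW = Δω/(2π) = 5.236e+05 Hz.

(a) f₀ = 1.243e+04 Hz  (b) Q = 0.02373  (c) BW = 5.236e+05 Hz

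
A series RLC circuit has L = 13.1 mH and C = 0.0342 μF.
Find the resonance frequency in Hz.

Step 1 — Resonance condition Im(Z)=0 gives ω₀ = 1/√(LC).
Step 2 — ω₀ = 1/√(0.0131·3.42e-08) = 4.724e+04 rad/s.
Step 3 — f₀ = ω₀/(2π) = 7519 Hz.

f₀ = 7519 Hz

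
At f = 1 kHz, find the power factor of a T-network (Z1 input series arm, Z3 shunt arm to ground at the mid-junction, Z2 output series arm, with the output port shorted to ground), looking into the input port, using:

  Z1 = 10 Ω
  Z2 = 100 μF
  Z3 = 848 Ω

Step 1 — Angular frequency: ω = 2π·f = 2π·1000 = 6283 rad/s.
Step 2 — Component impedances:
  Z1: Z = R = 10 Ω
  Z2: Z = 1/(jωC) = -j/(ω·C) = 0 - j1.592 Ω
  Z3: Z = R = 848 Ω
Step 3 — With the output port shorted to ground, the output series arm Z2 runs from the junction to ground; the shunt arm Z3 also runs from the junction to ground. They appear in parallel: Z3 || Z2 = 0.002987 - j1.592 Ω.
Step 4 — Series with input arm Z1: Z_in = Z1 + (Z3 || Z2) = 10 - j1.592 Ω = 10.13∠-9.0° Ω.
Step 5 — Power factor: PF = cos(φ) = Re(Z)/|Z| = 10.003/10.129 = 0.9876.
Step 6 — Type: Im(Z) = -1.592 ⇒ leading (phase φ = -9.0°).

PF = 0.9876 (leading, φ = -9.0°)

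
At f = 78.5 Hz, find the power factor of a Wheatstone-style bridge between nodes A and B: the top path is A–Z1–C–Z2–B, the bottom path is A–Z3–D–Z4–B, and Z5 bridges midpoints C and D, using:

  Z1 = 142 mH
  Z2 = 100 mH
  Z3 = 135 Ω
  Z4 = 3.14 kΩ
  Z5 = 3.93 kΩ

Step 1 — Angular frequency: ω = 2π·f = 2π·78.5 = 493.2 rad/s.
Step 2 — Component impedances:
  Z1: Z = jωL = j·493.2·0.142 = 0 + j70.04 Ω
  Z2: Z = jωL = j·493.2·0.1 = 0 + j49.32 Ω
  Z3: Z = R = 135 Ω
  Z4: Z = R = 3140 Ω
  Z5: Z = R = 3930 Ω
Step 3 — Bridge requires nodal analysis (the Z5 bridge couples midpoints C and D, so the two paths cannot be reduced to a simple series/parallel combination). Setting node B to ground and injecting 1 A at node A, the 3-node admittance system at A, C, D solves to V_A = Z_AB = 5.383 + j119.1 Ω = 119.2∠87.4° Ω.
Step 4 — Power factor: PF = cos(φ) = Re(Z)/|Z| = 5.3832/119.23 = 0.04515.
Step 5 — Type: Im(Z) = 119.1 ⇒ lagging (phase φ = 87.4°).

PF = 0.04515 (lagging, φ = 87.4°)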